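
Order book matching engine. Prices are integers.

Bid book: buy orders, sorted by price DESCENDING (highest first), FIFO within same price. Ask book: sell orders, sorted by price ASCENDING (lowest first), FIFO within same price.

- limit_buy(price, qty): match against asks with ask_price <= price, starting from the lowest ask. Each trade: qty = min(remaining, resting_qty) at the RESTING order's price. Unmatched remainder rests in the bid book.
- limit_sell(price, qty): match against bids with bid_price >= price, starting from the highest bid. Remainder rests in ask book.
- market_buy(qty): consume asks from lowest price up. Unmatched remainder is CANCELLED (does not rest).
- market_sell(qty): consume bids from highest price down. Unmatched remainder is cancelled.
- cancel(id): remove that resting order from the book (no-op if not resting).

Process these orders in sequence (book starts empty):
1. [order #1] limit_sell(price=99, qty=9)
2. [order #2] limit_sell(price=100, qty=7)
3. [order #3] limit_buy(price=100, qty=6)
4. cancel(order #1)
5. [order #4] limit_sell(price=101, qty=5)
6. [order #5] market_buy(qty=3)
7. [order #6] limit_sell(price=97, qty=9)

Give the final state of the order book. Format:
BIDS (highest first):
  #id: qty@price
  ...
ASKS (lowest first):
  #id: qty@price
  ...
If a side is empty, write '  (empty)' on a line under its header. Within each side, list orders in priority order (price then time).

After op 1 [order #1] limit_sell(price=99, qty=9): fills=none; bids=[-] asks=[#1:9@99]
After op 2 [order #2] limit_sell(price=100, qty=7): fills=none; bids=[-] asks=[#1:9@99 #2:7@100]
After op 3 [order #3] limit_buy(price=100, qty=6): fills=#3x#1:6@99; bids=[-] asks=[#1:3@99 #2:7@100]
After op 4 cancel(order #1): fills=none; bids=[-] asks=[#2:7@100]
After op 5 [order #4] limit_sell(price=101, qty=5): fills=none; bids=[-] asks=[#2:7@100 #4:5@101]
After op 6 [order #5] market_buy(qty=3): fills=#5x#2:3@100; bids=[-] asks=[#2:4@100 #4:5@101]
After op 7 [order #6] limit_sell(price=97, qty=9): fills=none; bids=[-] asks=[#6:9@97 #2:4@100 #4:5@101]

Answer: BIDS (highest first):
  (empty)
ASKS (lowest first):
  #6: 9@97
  #2: 4@100
  #4: 5@101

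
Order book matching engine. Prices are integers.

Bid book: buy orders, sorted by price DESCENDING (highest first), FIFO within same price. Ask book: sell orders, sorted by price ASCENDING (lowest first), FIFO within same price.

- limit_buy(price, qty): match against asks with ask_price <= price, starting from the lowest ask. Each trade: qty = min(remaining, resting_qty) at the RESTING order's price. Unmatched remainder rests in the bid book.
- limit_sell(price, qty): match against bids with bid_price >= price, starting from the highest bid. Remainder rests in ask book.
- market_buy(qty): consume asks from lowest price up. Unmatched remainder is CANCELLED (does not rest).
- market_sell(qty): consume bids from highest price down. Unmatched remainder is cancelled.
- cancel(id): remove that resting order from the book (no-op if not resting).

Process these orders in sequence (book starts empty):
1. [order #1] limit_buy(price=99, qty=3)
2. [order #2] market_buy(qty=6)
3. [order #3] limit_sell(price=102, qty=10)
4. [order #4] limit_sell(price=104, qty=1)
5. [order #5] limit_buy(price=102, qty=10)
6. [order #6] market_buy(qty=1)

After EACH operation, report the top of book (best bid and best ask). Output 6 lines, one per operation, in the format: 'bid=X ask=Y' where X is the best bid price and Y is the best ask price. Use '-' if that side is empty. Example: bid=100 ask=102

Answer: bid=99 ask=-
bid=99 ask=-
bid=99 ask=102
bid=99 ask=102
bid=99 ask=104
bid=99 ask=-

Derivation:
After op 1 [order #1] limit_buy(price=99, qty=3): fills=none; bids=[#1:3@99] asks=[-]
After op 2 [order #2] market_buy(qty=6): fills=none; bids=[#1:3@99] asks=[-]
After op 3 [order #3] limit_sell(price=102, qty=10): fills=none; bids=[#1:3@99] asks=[#3:10@102]
After op 4 [order #4] limit_sell(price=104, qty=1): fills=none; bids=[#1:3@99] asks=[#3:10@102 #4:1@104]
After op 5 [order #5] limit_buy(price=102, qty=10): fills=#5x#3:10@102; bids=[#1:3@99] asks=[#4:1@104]
After op 6 [order #6] market_buy(qty=1): fills=#6x#4:1@104; bids=[#1:3@99] asks=[-]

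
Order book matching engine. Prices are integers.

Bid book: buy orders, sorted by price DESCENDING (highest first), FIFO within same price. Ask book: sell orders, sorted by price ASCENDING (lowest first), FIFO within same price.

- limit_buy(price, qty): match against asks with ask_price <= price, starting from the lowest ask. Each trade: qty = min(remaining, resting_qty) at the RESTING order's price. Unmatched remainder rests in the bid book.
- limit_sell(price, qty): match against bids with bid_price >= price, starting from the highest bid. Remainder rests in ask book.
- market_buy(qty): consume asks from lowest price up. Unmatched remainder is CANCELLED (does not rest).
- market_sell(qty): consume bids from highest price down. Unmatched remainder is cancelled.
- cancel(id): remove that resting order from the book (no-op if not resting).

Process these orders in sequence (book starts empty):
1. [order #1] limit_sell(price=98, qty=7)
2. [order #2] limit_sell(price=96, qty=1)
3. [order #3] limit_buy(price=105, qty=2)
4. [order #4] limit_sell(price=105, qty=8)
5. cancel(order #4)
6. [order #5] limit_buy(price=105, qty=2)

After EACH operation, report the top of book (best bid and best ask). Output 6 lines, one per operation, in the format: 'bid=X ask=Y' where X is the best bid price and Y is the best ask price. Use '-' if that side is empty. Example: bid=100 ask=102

After op 1 [order #1] limit_sell(price=98, qty=7): fills=none; bids=[-] asks=[#1:7@98]
After op 2 [order #2] limit_sell(price=96, qty=1): fills=none; bids=[-] asks=[#2:1@96 #1:7@98]
After op 3 [order #3] limit_buy(price=105, qty=2): fills=#3x#2:1@96 #3x#1:1@98; bids=[-] asks=[#1:6@98]
After op 4 [order #4] limit_sell(price=105, qty=8): fills=none; bids=[-] asks=[#1:6@98 #4:8@105]
After op 5 cancel(order #4): fills=none; bids=[-] asks=[#1:6@98]
After op 6 [order #5] limit_buy(price=105, qty=2): fills=#5x#1:2@98; bids=[-] asks=[#1:4@98]

Answer: bid=- ask=98
bid=- ask=96
bid=- ask=98
bid=- ask=98
bid=- ask=98
bid=- ask=98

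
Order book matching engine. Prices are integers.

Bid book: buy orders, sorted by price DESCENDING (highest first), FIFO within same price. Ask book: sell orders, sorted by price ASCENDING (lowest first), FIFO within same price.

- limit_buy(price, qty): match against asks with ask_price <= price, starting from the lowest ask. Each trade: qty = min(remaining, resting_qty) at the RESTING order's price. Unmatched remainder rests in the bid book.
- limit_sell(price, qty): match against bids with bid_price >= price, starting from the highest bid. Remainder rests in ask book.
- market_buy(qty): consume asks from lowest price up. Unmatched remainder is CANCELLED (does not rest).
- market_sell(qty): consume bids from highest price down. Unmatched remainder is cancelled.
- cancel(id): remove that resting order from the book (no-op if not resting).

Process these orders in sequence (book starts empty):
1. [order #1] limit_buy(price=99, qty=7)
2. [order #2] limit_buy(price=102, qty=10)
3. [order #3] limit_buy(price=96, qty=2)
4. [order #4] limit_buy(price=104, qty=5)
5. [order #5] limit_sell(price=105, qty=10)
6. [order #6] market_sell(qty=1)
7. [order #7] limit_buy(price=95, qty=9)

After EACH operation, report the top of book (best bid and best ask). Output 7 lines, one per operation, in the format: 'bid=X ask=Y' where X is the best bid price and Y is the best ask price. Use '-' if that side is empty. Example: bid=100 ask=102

Answer: bid=99 ask=-
bid=102 ask=-
bid=102 ask=-
bid=104 ask=-
bid=104 ask=105
bid=104 ask=105
bid=104 ask=105

Derivation:
After op 1 [order #1] limit_buy(price=99, qty=7): fills=none; bids=[#1:7@99] asks=[-]
After op 2 [order #2] limit_buy(price=102, qty=10): fills=none; bids=[#2:10@102 #1:7@99] asks=[-]
After op 3 [order #3] limit_buy(price=96, qty=2): fills=none; bids=[#2:10@102 #1:7@99 #3:2@96] asks=[-]
After op 4 [order #4] limit_buy(price=104, qty=5): fills=none; bids=[#4:5@104 #2:10@102 #1:7@99 #3:2@96] asks=[-]
After op 5 [order #5] limit_sell(price=105, qty=10): fills=none; bids=[#4:5@104 #2:10@102 #1:7@99 #3:2@96] asks=[#5:10@105]
After op 6 [order #6] market_sell(qty=1): fills=#4x#6:1@104; bids=[#4:4@104 #2:10@102 #1:7@99 #3:2@96] asks=[#5:10@105]
After op 7 [order #7] limit_buy(price=95, qty=9): fills=none; bids=[#4:4@104 #2:10@102 #1:7@99 #3:2@96 #7:9@95] asks=[#5:10@105]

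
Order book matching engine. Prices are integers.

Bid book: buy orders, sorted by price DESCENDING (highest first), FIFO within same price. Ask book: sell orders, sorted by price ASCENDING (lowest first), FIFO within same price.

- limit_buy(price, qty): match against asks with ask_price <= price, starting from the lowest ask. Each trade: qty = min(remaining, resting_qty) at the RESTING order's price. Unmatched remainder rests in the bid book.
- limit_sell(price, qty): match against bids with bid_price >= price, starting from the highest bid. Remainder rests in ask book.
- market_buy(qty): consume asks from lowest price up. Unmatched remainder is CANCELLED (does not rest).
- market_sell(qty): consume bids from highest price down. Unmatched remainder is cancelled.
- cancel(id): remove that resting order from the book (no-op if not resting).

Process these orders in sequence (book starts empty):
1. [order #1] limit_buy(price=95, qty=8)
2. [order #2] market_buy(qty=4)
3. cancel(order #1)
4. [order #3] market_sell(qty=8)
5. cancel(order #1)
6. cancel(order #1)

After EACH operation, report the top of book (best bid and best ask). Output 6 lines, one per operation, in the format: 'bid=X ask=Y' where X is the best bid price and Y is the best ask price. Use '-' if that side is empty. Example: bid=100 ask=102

After op 1 [order #1] limit_buy(price=95, qty=8): fills=none; bids=[#1:8@95] asks=[-]
After op 2 [order #2] market_buy(qty=4): fills=none; bids=[#1:8@95] asks=[-]
After op 3 cancel(order #1): fills=none; bids=[-] asks=[-]
After op 4 [order #3] market_sell(qty=8): fills=none; bids=[-] asks=[-]
After op 5 cancel(order #1): fills=none; bids=[-] asks=[-]
After op 6 cancel(order #1): fills=none; bids=[-] asks=[-]

Answer: bid=95 ask=-
bid=95 ask=-
bid=- ask=-
bid=- ask=-
bid=- ask=-
bid=- ask=-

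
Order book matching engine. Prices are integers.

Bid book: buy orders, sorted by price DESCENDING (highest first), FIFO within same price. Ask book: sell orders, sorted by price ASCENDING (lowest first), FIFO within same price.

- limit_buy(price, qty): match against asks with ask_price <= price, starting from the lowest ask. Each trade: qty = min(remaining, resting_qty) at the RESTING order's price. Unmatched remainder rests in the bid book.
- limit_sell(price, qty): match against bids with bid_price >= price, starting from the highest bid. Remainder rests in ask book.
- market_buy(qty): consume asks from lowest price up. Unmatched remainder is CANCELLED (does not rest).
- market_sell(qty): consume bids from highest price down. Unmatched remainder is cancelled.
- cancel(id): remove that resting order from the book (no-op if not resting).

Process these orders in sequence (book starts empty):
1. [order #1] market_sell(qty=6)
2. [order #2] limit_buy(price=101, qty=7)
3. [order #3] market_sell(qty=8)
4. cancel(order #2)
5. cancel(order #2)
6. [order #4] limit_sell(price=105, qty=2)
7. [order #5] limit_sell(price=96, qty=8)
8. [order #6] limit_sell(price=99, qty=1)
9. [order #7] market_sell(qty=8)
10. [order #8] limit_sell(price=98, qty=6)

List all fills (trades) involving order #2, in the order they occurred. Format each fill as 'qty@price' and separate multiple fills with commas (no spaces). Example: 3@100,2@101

Answer: 7@101

Derivation:
After op 1 [order #1] market_sell(qty=6): fills=none; bids=[-] asks=[-]
After op 2 [order #2] limit_buy(price=101, qty=7): fills=none; bids=[#2:7@101] asks=[-]
After op 3 [order #3] market_sell(qty=8): fills=#2x#3:7@101; bids=[-] asks=[-]
After op 4 cancel(order #2): fills=none; bids=[-] asks=[-]
After op 5 cancel(order #2): fills=none; bids=[-] asks=[-]
After op 6 [order #4] limit_sell(price=105, qty=2): fills=none; bids=[-] asks=[#4:2@105]
After op 7 [order #5] limit_sell(price=96, qty=8): fills=none; bids=[-] asks=[#5:8@96 #4:2@105]
After op 8 [order #6] limit_sell(price=99, qty=1): fills=none; bids=[-] asks=[#5:8@96 #6:1@99 #4:2@105]
After op 9 [order #7] market_sell(qty=8): fills=none; bids=[-] asks=[#5:8@96 #6:1@99 #4:2@105]
After op 10 [order #8] limit_sell(price=98, qty=6): fills=none; bids=[-] asks=[#5:8@96 #8:6@98 #6:1@99 #4:2@105]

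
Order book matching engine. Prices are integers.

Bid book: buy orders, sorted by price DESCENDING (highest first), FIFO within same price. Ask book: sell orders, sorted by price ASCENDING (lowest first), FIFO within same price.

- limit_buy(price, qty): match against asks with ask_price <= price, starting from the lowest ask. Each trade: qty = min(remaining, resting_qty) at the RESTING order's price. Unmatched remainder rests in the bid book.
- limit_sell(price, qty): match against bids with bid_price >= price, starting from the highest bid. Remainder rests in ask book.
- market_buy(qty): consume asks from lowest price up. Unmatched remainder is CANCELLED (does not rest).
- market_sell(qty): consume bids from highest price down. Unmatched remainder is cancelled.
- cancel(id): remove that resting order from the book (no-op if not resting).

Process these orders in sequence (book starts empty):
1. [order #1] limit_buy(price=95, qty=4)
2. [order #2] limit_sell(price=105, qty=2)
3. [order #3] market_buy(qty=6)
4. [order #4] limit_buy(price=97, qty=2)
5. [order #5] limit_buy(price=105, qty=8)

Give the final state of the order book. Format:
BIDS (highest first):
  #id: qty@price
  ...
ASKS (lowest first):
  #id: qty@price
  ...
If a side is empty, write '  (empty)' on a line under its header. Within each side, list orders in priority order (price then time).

Answer: BIDS (highest first):
  #5: 8@105
  #4: 2@97
  #1: 4@95
ASKS (lowest first):
  (empty)

Derivation:
After op 1 [order #1] limit_buy(price=95, qty=4): fills=none; bids=[#1:4@95] asks=[-]
After op 2 [order #2] limit_sell(price=105, qty=2): fills=none; bids=[#1:4@95] asks=[#2:2@105]
After op 3 [order #3] market_buy(qty=6): fills=#3x#2:2@105; bids=[#1:4@95] asks=[-]
After op 4 [order #4] limit_buy(price=97, qty=2): fills=none; bids=[#4:2@97 #1:4@95] asks=[-]
After op 5 [order #5] limit_buy(price=105, qty=8): fills=none; bids=[#5:8@105 #4:2@97 #1:4@95] asks=[-]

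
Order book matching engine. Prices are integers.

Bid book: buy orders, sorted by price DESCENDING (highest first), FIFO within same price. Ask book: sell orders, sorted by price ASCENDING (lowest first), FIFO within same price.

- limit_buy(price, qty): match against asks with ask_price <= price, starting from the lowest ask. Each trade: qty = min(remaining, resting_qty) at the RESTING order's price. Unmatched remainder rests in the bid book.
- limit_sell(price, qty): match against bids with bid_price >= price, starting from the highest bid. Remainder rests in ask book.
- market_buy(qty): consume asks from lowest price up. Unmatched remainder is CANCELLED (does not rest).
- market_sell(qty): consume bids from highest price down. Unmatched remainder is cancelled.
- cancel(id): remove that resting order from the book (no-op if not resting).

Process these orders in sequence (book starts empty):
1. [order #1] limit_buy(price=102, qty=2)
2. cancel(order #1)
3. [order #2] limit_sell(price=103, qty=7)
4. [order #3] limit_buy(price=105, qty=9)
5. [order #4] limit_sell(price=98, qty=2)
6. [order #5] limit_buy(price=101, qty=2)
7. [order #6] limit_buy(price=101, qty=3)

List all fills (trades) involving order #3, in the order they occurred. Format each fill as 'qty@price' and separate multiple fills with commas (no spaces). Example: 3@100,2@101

After op 1 [order #1] limit_buy(price=102, qty=2): fills=none; bids=[#1:2@102] asks=[-]
After op 2 cancel(order #1): fills=none; bids=[-] asks=[-]
After op 3 [order #2] limit_sell(price=103, qty=7): fills=none; bids=[-] asks=[#2:7@103]
After op 4 [order #3] limit_buy(price=105, qty=9): fills=#3x#2:7@103; bids=[#3:2@105] asks=[-]
After op 5 [order #4] limit_sell(price=98, qty=2): fills=#3x#4:2@105; bids=[-] asks=[-]
After op 6 [order #5] limit_buy(price=101, qty=2): fills=none; bids=[#5:2@101] asks=[-]
After op 7 [order #6] limit_buy(price=101, qty=3): fills=none; bids=[#5:2@101 #6:3@101] asks=[-]

Answer: 7@103,2@105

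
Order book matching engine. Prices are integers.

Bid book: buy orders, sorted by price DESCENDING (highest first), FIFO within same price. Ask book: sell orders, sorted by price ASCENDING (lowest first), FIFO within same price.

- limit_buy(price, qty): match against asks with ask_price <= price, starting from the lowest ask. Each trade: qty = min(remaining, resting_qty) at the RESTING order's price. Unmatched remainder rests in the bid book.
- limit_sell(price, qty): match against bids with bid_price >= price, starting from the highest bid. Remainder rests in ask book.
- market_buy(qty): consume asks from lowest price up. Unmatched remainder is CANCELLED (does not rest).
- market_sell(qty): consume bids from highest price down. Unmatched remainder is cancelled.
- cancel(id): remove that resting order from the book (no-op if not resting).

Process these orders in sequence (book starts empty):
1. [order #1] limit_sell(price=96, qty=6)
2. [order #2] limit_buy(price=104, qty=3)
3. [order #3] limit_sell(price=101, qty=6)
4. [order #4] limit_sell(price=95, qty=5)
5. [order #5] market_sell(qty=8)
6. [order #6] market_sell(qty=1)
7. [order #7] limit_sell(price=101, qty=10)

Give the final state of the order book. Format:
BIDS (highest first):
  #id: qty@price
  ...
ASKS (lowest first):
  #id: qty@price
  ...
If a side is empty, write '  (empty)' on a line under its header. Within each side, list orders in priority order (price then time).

After op 1 [order #1] limit_sell(price=96, qty=6): fills=none; bids=[-] asks=[#1:6@96]
After op 2 [order #2] limit_buy(price=104, qty=3): fills=#2x#1:3@96; bids=[-] asks=[#1:3@96]
After op 3 [order #3] limit_sell(price=101, qty=6): fills=none; bids=[-] asks=[#1:3@96 #3:6@101]
After op 4 [order #4] limit_sell(price=95, qty=5): fills=none; bids=[-] asks=[#4:5@95 #1:3@96 #3:6@101]
After op 5 [order #5] market_sell(qty=8): fills=none; bids=[-] asks=[#4:5@95 #1:3@96 #3:6@101]
After op 6 [order #6] market_sell(qty=1): fills=none; bids=[-] asks=[#4:5@95 #1:3@96 #3:6@101]
After op 7 [order #7] limit_sell(price=101, qty=10): fills=none; bids=[-] asks=[#4:5@95 #1:3@96 #3:6@101 #7:10@101]

Answer: BIDS (highest first):
  (empty)
ASKS (lowest first):
  #4: 5@95
  #1: 3@96
  #3: 6@101
  #7: 10@101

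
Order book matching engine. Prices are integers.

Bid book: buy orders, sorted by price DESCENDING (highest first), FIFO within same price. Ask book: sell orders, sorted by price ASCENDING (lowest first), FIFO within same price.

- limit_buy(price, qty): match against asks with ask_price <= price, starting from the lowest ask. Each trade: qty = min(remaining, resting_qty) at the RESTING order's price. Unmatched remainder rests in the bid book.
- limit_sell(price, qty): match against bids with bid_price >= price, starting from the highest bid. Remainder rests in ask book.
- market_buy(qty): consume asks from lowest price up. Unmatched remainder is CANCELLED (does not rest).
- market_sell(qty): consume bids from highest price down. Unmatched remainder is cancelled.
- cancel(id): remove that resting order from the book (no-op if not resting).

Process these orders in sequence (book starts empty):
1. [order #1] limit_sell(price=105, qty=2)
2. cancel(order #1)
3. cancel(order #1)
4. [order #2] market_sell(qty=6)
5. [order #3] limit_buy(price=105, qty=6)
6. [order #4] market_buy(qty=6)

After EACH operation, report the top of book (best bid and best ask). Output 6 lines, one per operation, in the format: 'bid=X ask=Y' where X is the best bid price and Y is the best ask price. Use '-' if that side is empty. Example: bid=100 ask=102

Answer: bid=- ask=105
bid=- ask=-
bid=- ask=-
bid=- ask=-
bid=105 ask=-
bid=105 ask=-

Derivation:
After op 1 [order #1] limit_sell(price=105, qty=2): fills=none; bids=[-] asks=[#1:2@105]
After op 2 cancel(order #1): fills=none; bids=[-] asks=[-]
After op 3 cancel(order #1): fills=none; bids=[-] asks=[-]
After op 4 [order #2] market_sell(qty=6): fills=none; bids=[-] asks=[-]
After op 5 [order #3] limit_buy(price=105, qty=6): fills=none; bids=[#3:6@105] asks=[-]
After op 6 [order #4] market_buy(qty=6): fills=none; bids=[#3:6@105] asks=[-]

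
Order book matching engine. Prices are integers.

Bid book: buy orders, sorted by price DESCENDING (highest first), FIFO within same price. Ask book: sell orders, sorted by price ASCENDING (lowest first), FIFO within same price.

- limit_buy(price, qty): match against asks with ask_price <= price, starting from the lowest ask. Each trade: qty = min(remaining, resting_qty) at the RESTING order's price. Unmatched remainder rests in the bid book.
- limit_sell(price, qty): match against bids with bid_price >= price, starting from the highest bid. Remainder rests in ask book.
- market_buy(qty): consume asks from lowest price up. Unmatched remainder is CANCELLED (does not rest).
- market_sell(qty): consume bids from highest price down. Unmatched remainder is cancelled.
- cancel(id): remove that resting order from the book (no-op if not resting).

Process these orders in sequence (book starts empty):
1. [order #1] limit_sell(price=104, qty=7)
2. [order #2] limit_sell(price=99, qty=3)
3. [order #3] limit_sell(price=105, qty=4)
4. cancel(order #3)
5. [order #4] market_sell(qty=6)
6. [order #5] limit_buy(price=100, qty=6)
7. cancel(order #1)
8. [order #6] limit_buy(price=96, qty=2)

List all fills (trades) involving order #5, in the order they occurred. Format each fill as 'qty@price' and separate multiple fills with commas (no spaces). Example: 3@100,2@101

After op 1 [order #1] limit_sell(price=104, qty=7): fills=none; bids=[-] asks=[#1:7@104]
After op 2 [order #2] limit_sell(price=99, qty=3): fills=none; bids=[-] asks=[#2:3@99 #1:7@104]
After op 3 [order #3] limit_sell(price=105, qty=4): fills=none; bids=[-] asks=[#2:3@99 #1:7@104 #3:4@105]
After op 4 cancel(order #3): fills=none; bids=[-] asks=[#2:3@99 #1:7@104]
After op 5 [order #4] market_sell(qty=6): fills=none; bids=[-] asks=[#2:3@99 #1:7@104]
After op 6 [order #5] limit_buy(price=100, qty=6): fills=#5x#2:3@99; bids=[#5:3@100] asks=[#1:7@104]
After op 7 cancel(order #1): fills=none; bids=[#5:3@100] asks=[-]
After op 8 [order #6] limit_buy(price=96, qty=2): fills=none; bids=[#5:3@100 #6:2@96] asks=[-]

Answer: 3@99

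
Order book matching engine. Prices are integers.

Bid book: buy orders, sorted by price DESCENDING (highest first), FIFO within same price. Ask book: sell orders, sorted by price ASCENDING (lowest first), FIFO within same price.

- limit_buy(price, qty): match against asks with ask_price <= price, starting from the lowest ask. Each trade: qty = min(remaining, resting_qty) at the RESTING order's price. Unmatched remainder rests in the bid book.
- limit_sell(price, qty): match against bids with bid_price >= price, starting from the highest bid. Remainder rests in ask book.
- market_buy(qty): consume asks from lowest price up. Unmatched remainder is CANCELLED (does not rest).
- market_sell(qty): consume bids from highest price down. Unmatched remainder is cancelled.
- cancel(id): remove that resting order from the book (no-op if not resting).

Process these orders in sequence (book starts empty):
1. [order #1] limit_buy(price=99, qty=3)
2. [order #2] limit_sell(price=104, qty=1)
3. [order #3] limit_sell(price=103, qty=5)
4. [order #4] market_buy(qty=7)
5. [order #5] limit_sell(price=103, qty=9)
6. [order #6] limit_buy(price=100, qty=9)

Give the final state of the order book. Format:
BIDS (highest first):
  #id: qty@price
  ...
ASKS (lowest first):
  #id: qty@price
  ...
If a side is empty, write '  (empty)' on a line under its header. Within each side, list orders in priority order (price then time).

Answer: BIDS (highest first):
  #6: 9@100
  #1: 3@99
ASKS (lowest first):
  #5: 9@103

Derivation:
After op 1 [order #1] limit_buy(price=99, qty=3): fills=none; bids=[#1:3@99] asks=[-]
After op 2 [order #2] limit_sell(price=104, qty=1): fills=none; bids=[#1:3@99] asks=[#2:1@104]
After op 3 [order #3] limit_sell(price=103, qty=5): fills=none; bids=[#1:3@99] asks=[#3:5@103 #2:1@104]
After op 4 [order #4] market_buy(qty=7): fills=#4x#3:5@103 #4x#2:1@104; bids=[#1:3@99] asks=[-]
After op 5 [order #5] limit_sell(price=103, qty=9): fills=none; bids=[#1:3@99] asks=[#5:9@103]
After op 6 [order #6] limit_buy(price=100, qty=9): fills=none; bids=[#6:9@100 #1:3@99] asks=[#5:9@103]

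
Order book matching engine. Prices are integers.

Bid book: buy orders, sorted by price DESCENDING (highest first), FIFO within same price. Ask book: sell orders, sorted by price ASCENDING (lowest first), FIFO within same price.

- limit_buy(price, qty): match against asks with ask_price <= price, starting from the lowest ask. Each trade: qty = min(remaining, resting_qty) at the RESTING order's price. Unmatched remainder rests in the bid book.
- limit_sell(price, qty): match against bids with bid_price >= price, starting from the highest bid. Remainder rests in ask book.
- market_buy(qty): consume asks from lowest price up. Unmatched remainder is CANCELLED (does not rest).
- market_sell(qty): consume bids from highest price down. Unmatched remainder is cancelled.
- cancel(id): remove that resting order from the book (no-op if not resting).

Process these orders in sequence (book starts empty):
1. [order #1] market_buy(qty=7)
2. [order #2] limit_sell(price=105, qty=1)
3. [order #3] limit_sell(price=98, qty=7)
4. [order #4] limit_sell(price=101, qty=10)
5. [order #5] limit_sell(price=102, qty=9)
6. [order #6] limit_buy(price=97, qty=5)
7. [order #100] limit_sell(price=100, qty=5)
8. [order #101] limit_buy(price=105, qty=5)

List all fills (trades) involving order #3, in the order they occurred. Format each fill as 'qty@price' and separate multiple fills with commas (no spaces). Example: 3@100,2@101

After op 1 [order #1] market_buy(qty=7): fills=none; bids=[-] asks=[-]
After op 2 [order #2] limit_sell(price=105, qty=1): fills=none; bids=[-] asks=[#2:1@105]
After op 3 [order #3] limit_sell(price=98, qty=7): fills=none; bids=[-] asks=[#3:7@98 #2:1@105]
After op 4 [order #4] limit_sell(price=101, qty=10): fills=none; bids=[-] asks=[#3:7@98 #4:10@101 #2:1@105]
After op 5 [order #5] limit_sell(price=102, qty=9): fills=none; bids=[-] asks=[#3:7@98 #4:10@101 #5:9@102 #2:1@105]
After op 6 [order #6] limit_buy(price=97, qty=5): fills=none; bids=[#6:5@97] asks=[#3:7@98 #4:10@101 #5:9@102 #2:1@105]
After op 7 [order #100] limit_sell(price=100, qty=5): fills=none; bids=[#6:5@97] asks=[#3:7@98 #100:5@100 #4:10@101 #5:9@102 #2:1@105]
After op 8 [order #101] limit_buy(price=105, qty=5): fills=#101x#3:5@98; bids=[#6:5@97] asks=[#3:2@98 #100:5@100 #4:10@101 #5:9@102 #2:1@105]

Answer: 5@98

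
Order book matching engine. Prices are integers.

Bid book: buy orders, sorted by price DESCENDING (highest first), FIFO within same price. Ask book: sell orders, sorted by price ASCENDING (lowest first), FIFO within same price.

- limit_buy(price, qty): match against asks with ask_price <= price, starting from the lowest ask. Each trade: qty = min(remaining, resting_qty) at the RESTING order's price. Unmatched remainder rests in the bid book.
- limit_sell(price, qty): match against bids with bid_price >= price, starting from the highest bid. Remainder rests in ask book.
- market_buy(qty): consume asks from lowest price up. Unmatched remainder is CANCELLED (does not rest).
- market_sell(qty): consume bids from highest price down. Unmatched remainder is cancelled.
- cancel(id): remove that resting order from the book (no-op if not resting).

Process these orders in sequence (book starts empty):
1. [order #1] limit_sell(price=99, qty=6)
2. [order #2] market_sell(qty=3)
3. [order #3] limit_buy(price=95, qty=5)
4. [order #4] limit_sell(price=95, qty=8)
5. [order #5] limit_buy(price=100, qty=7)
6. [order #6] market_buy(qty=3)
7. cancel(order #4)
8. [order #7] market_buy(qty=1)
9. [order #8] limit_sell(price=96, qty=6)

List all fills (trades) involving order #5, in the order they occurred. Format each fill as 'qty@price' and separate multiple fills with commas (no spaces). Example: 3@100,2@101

Answer: 3@95,4@99

Derivation:
After op 1 [order #1] limit_sell(price=99, qty=6): fills=none; bids=[-] asks=[#1:6@99]
After op 2 [order #2] market_sell(qty=3): fills=none; bids=[-] asks=[#1:6@99]
After op 3 [order #3] limit_buy(price=95, qty=5): fills=none; bids=[#3:5@95] asks=[#1:6@99]
After op 4 [order #4] limit_sell(price=95, qty=8): fills=#3x#4:5@95; bids=[-] asks=[#4:3@95 #1:6@99]
After op 5 [order #5] limit_buy(price=100, qty=7): fills=#5x#4:3@95 #5x#1:4@99; bids=[-] asks=[#1:2@99]
After op 6 [order #6] market_buy(qty=3): fills=#6x#1:2@99; bids=[-] asks=[-]
After op 7 cancel(order #4): fills=none; bids=[-] asks=[-]
After op 8 [order #7] market_buy(qty=1): fills=none; bids=[-] asks=[-]
After op 9 [order #8] limit_sell(price=96, qty=6): fills=none; bids=[-] asks=[#8:6@96]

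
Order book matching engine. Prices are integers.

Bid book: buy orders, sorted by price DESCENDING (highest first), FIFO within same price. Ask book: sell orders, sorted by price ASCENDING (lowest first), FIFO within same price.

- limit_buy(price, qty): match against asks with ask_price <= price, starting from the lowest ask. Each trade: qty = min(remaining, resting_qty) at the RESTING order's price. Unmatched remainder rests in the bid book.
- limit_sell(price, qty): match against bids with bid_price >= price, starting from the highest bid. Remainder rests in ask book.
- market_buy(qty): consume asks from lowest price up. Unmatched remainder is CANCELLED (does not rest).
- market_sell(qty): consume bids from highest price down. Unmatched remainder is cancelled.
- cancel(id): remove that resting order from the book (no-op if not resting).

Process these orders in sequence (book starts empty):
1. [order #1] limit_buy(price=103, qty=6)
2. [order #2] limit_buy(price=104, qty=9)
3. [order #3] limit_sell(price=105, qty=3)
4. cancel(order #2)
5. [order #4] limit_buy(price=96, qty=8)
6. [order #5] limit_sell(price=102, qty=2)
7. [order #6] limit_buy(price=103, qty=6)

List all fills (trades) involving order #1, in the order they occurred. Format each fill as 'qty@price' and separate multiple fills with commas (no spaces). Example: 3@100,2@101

Answer: 2@103

Derivation:
After op 1 [order #1] limit_buy(price=103, qty=6): fills=none; bids=[#1:6@103] asks=[-]
After op 2 [order #2] limit_buy(price=104, qty=9): fills=none; bids=[#2:9@104 #1:6@103] asks=[-]
After op 3 [order #3] limit_sell(price=105, qty=3): fills=none; bids=[#2:9@104 #1:6@103] asks=[#3:3@105]
After op 4 cancel(order #2): fills=none; bids=[#1:6@103] asks=[#3:3@105]
After op 5 [order #4] limit_buy(price=96, qty=8): fills=none; bids=[#1:6@103 #4:8@96] asks=[#3:3@105]
After op 6 [order #5] limit_sell(price=102, qty=2): fills=#1x#5:2@103; bids=[#1:4@103 #4:8@96] asks=[#3:3@105]
After op 7 [order #6] limit_buy(price=103, qty=6): fills=none; bids=[#1:4@103 #6:6@103 #4:8@96] asks=[#3:3@105]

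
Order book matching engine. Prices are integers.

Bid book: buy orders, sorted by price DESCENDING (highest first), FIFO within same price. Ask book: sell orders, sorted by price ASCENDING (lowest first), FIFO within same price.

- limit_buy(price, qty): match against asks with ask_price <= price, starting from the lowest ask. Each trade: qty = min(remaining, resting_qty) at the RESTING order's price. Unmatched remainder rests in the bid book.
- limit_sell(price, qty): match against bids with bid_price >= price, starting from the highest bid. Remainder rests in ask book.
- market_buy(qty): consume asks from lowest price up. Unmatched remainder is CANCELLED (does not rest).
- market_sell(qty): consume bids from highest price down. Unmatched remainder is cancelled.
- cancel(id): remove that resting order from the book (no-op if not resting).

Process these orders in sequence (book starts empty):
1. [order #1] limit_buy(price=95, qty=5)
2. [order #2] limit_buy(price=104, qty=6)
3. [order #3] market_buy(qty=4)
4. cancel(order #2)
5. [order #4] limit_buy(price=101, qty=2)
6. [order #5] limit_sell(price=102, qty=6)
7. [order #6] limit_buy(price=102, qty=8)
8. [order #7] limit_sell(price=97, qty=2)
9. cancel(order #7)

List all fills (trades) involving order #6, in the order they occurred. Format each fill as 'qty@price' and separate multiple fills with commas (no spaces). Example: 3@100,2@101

After op 1 [order #1] limit_buy(price=95, qty=5): fills=none; bids=[#1:5@95] asks=[-]
After op 2 [order #2] limit_buy(price=104, qty=6): fills=none; bids=[#2:6@104 #1:5@95] asks=[-]
After op 3 [order #3] market_buy(qty=4): fills=none; bids=[#2:6@104 #1:5@95] asks=[-]
After op 4 cancel(order #2): fills=none; bids=[#1:5@95] asks=[-]
After op 5 [order #4] limit_buy(price=101, qty=2): fills=none; bids=[#4:2@101 #1:5@95] asks=[-]
After op 6 [order #5] limit_sell(price=102, qty=6): fills=none; bids=[#4:2@101 #1:5@95] asks=[#5:6@102]
After op 7 [order #6] limit_buy(price=102, qty=8): fills=#6x#5:6@102; bids=[#6:2@102 #4:2@101 #1:5@95] asks=[-]
After op 8 [order #7] limit_sell(price=97, qty=2): fills=#6x#7:2@102; bids=[#4:2@101 #1:5@95] asks=[-]
After op 9 cancel(order #7): fills=none; bids=[#4:2@101 #1:5@95] asks=[-]

Answer: 6@102,2@102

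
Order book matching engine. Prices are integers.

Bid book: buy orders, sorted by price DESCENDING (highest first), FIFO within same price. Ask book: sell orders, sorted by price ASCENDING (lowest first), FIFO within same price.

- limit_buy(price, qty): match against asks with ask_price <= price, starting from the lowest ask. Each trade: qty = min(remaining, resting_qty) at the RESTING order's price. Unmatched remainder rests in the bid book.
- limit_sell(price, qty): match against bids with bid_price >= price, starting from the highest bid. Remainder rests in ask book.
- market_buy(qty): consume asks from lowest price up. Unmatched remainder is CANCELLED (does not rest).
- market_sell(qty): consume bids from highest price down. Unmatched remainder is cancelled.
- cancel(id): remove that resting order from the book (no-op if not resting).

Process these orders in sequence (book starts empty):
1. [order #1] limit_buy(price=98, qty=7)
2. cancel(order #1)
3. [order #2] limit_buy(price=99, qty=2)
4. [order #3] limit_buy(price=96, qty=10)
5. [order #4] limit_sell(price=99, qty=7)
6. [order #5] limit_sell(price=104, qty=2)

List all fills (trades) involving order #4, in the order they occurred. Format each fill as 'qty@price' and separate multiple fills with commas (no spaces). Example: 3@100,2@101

Answer: 2@99

Derivation:
After op 1 [order #1] limit_buy(price=98, qty=7): fills=none; bids=[#1:7@98] asks=[-]
After op 2 cancel(order #1): fills=none; bids=[-] asks=[-]
After op 3 [order #2] limit_buy(price=99, qty=2): fills=none; bids=[#2:2@99] asks=[-]
After op 4 [order #3] limit_buy(price=96, qty=10): fills=none; bids=[#2:2@99 #3:10@96] asks=[-]
After op 5 [order #4] limit_sell(price=99, qty=7): fills=#2x#4:2@99; bids=[#3:10@96] asks=[#4:5@99]
After op 6 [order #5] limit_sell(price=104, qty=2): fills=none; bids=[#3:10@96] asks=[#4:5@99 #5:2@104]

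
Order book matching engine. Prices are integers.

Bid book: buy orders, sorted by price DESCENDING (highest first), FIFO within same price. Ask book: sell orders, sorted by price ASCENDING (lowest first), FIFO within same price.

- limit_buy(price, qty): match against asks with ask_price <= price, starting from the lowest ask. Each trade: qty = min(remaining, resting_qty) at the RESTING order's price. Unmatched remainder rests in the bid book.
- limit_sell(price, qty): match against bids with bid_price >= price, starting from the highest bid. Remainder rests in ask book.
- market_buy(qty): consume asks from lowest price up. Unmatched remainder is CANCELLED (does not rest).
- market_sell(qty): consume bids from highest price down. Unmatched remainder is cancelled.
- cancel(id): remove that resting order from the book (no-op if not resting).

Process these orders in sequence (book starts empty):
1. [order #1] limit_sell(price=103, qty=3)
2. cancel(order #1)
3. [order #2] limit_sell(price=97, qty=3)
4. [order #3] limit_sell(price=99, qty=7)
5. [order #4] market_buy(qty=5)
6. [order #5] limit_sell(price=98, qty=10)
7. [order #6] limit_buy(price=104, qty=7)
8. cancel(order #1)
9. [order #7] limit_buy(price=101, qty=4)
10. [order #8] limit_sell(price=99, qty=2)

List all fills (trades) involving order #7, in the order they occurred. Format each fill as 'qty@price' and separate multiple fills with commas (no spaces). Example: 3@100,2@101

After op 1 [order #1] limit_sell(price=103, qty=3): fills=none; bids=[-] asks=[#1:3@103]
After op 2 cancel(order #1): fills=none; bids=[-] asks=[-]
After op 3 [order #2] limit_sell(price=97, qty=3): fills=none; bids=[-] asks=[#2:3@97]
After op 4 [order #3] limit_sell(price=99, qty=7): fills=none; bids=[-] asks=[#2:3@97 #3:7@99]
After op 5 [order #4] market_buy(qty=5): fills=#4x#2:3@97 #4x#3:2@99; bids=[-] asks=[#3:5@99]
After op 6 [order #5] limit_sell(price=98, qty=10): fills=none; bids=[-] asks=[#5:10@98 #3:5@99]
After op 7 [order #6] limit_buy(price=104, qty=7): fills=#6x#5:7@98; bids=[-] asks=[#5:3@98 #3:5@99]
After op 8 cancel(order #1): fills=none; bids=[-] asks=[#5:3@98 #3:5@99]
After op 9 [order #7] limit_buy(price=101, qty=4): fills=#7x#5:3@98 #7x#3:1@99; bids=[-] asks=[#3:4@99]
After op 10 [order #8] limit_sell(price=99, qty=2): fills=none; bids=[-] asks=[#3:4@99 #8:2@99]

Answer: 3@98,1@99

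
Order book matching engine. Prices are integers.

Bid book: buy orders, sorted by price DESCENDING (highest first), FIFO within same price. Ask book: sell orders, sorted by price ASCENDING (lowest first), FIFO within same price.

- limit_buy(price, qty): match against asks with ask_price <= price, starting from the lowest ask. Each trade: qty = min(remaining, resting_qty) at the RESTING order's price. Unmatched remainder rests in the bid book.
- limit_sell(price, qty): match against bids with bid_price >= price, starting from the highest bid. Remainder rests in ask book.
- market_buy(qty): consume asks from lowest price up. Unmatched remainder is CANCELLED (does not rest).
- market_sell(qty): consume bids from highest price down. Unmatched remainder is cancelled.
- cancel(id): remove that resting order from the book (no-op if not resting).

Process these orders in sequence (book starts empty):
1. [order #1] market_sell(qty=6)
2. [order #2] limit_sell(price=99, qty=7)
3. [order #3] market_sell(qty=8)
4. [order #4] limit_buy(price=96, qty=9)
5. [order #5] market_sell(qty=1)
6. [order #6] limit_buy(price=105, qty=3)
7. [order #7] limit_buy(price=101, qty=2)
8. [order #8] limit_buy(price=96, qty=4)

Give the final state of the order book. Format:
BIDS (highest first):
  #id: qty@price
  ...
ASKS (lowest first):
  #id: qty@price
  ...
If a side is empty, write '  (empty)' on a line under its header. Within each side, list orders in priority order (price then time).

After op 1 [order #1] market_sell(qty=6): fills=none; bids=[-] asks=[-]
After op 2 [order #2] limit_sell(price=99, qty=7): fills=none; bids=[-] asks=[#2:7@99]
After op 3 [order #3] market_sell(qty=8): fills=none; bids=[-] asks=[#2:7@99]
After op 4 [order #4] limit_buy(price=96, qty=9): fills=none; bids=[#4:9@96] asks=[#2:7@99]
After op 5 [order #5] market_sell(qty=1): fills=#4x#5:1@96; bids=[#4:8@96] asks=[#2:7@99]
After op 6 [order #6] limit_buy(price=105, qty=3): fills=#6x#2:3@99; bids=[#4:8@96] asks=[#2:4@99]
After op 7 [order #7] limit_buy(price=101, qty=2): fills=#7x#2:2@99; bids=[#4:8@96] asks=[#2:2@99]
After op 8 [order #8] limit_buy(price=96, qty=4): fills=none; bids=[#4:8@96 #8:4@96] asks=[#2:2@99]

Answer: BIDS (highest first):
  #4: 8@96
  #8: 4@96
ASKS (lowest first):
  #2: 2@99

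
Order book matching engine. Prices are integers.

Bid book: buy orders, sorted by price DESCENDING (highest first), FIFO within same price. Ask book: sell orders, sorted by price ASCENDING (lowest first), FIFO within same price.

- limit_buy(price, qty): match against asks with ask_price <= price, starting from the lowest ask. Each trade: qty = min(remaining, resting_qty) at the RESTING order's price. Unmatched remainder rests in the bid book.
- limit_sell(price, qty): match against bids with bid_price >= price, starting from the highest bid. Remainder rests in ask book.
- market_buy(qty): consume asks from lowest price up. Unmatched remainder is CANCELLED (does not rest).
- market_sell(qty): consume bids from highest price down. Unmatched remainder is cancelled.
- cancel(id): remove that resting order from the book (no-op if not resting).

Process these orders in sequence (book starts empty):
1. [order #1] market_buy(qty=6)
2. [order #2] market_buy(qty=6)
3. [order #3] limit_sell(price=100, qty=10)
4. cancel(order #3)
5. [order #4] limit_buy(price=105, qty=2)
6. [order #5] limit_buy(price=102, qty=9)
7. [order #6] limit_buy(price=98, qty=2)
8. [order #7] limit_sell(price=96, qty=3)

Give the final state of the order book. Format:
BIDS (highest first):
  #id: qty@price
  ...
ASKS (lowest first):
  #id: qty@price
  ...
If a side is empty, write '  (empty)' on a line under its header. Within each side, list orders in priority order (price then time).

After op 1 [order #1] market_buy(qty=6): fills=none; bids=[-] asks=[-]
After op 2 [order #2] market_buy(qty=6): fills=none; bids=[-] asks=[-]
After op 3 [order #3] limit_sell(price=100, qty=10): fills=none; bids=[-] asks=[#3:10@100]
After op 4 cancel(order #3): fills=none; bids=[-] asks=[-]
After op 5 [order #4] limit_buy(price=105, qty=2): fills=none; bids=[#4:2@105] asks=[-]
After op 6 [order #5] limit_buy(price=102, qty=9): fills=none; bids=[#4:2@105 #5:9@102] asks=[-]
After op 7 [order #6] limit_buy(price=98, qty=2): fills=none; bids=[#4:2@105 #5:9@102 #6:2@98] asks=[-]
After op 8 [order #7] limit_sell(price=96, qty=3): fills=#4x#7:2@105 #5x#7:1@102; bids=[#5:8@102 #6:2@98] asks=[-]

Answer: BIDS (highest first):
  #5: 8@102
  #6: 2@98
ASKS (lowest first):
  (empty)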